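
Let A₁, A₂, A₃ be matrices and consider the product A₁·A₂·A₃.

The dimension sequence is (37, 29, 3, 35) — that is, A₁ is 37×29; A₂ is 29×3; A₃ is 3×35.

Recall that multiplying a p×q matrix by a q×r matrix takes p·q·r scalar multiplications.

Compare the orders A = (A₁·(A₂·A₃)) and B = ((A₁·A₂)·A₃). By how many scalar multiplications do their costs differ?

33496

Order A = (A₁·(A₂·A₃)): (A₂·A₃): 29×3 by 3×35 → 29×35, cost 29·3·35 = 3045; (A₁·(A₂·A₃)): 37×29 by 29×35 → 37×35, cost 37·29·35 = 37555; cumulative 40600. Total 40600.
Order B = ((A₁·A₂)·A₃): (A₁·A₂): 37×29 by 29×3 → 37×3, cost 37·29·3 = 3219; ((A₁·A₂)·A₃): 37×3 by 3×35 → 37×35, cost 37·3·35 = 3885; cumulative 7104. Total 7104.
Difference: |40600 − 7104| = 33496.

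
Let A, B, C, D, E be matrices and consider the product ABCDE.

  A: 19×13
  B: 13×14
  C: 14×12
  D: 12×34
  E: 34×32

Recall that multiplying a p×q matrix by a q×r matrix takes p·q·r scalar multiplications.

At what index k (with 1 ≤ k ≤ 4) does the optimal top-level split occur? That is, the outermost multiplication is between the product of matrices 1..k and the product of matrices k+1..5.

3

Adjacent pairs: AB = 19·13·14 = 3458; BC = 13·14·12 = 2184; CD = 14·12·34 = 5712; DE = 12·34·32 = 13056.
Length 3: A..C: k=1: 0+2184+19·13·12=5148; k=2: 3458+0+19·14·12=6650 → min 5148 | B..D: k=2: 0+5712+13·14·34=11900; k=3: 2184+0+13·12·34=7488 → min 7488 | C..E: k=3: 0+13056+14·12·32=18432; k=4: 5712+0+14·34·32=20944 → min 18432.
Length 4: A..D: k=1: 0+7488+19·13·34=15886; k=2: 3458+5712+19·14·34=18214; k=3: 5148+0+19·12·34=12900 → min 12900 | B..E: k=2: 0+18432+13·14·32=24256; k=3: 2184+13056+13·12·32=20232; k=4: 7488+0+13·34·32=21632 → min 20232.
Top-level splits: k=1: (A..A)·(B..E) → 0+20232+19·13·32 = 28136; k=2: (A..B)·(C..E) → 3458+18432+19·14·32 = 30402; k=3: (A..C)·(D..E) → 5148+13056+19·12·32 = 25500; k=4: (A..D)·(E..E) → 12900+0+19·34·32 = 33572.
Best split is after C, i.e. k = 3.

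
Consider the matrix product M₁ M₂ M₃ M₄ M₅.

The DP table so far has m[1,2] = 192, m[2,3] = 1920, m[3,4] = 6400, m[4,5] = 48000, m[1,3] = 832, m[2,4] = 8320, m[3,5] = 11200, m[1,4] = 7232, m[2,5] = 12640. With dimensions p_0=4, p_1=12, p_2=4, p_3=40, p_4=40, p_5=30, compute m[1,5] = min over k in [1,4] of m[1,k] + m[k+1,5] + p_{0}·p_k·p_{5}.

11872

m[1,5] = min over k∈[1,4] of m[1,k]+m[k+1,5]+p_{0}·p_k·p_{5}.
k=1: 0 + 12640 + 4·12·30 = 14080; k=2: 192 + 11200 + 4·4·30 = 11872; k=3: 832 + 48000 + 4·40·30 = 53632; k=4: 7232 + 0 + 4·40·30 = 12032.
Minimum: 11872 at k=2.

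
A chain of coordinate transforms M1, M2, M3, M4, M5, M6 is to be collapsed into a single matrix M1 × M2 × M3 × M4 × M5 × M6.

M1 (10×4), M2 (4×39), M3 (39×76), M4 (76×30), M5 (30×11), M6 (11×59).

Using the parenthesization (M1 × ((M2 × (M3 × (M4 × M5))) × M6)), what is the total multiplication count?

(M4 × M5): 76×30 by 30×11 → 76×11, cost 76·30·11 = 25080
(M3 × (M4 × M5)): 39×76 by 76×11 → 39×11, cost 39·76·11 = 32604; cumulative 57684
(M2 × (M3 × (M4 × M5))): 4×39 by 39×11 → 4×11, cost 4·39·11 = 1716; cumulative 59400
((M2 × (M3 × (M4 × M5))) × M6): 4×11 by 11×59 → 4×59, cost 4·11·59 = 2596; cumulative 61996
(M1 × ((M2 × (M3 × (M4 × M5))) × M6)): 10×4 by 4×59 → 10×59, cost 10·4·59 = 2360; cumulative 64356
Total: 64356 scalar multiplications.

64356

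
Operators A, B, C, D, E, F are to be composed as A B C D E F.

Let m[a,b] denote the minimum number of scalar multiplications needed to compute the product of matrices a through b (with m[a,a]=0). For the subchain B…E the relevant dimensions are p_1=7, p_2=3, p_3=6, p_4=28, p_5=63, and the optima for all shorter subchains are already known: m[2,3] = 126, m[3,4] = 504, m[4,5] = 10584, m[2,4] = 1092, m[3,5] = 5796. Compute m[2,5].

m[2,5] = min over k∈[2,4] of m[2,k]+m[k+1,5]+p_{1}·p_k·p_{5}.
k=2: 0 + 5796 + 7·3·63 = 7119; k=3: 126 + 10584 + 7·6·63 = 13356; k=4: 1092 + 0 + 7·28·63 = 13440.
Minimum: 7119 at k=2.

7119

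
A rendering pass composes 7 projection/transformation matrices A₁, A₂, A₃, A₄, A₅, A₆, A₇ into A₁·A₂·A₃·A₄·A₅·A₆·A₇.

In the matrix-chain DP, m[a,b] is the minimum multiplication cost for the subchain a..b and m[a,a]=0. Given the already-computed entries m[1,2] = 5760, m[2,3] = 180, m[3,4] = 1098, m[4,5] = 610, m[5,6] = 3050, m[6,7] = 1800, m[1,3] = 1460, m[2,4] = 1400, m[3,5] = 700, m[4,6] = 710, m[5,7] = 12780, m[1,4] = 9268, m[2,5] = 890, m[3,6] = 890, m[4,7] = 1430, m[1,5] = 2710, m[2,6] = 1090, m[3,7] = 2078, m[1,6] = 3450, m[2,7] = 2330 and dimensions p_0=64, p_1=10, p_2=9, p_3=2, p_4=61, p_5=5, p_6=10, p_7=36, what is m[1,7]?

m[1,7] = min over k∈[1,6] of m[1,k]+m[k+1,7]+p_{0}·p_k·p_{7}.
k=1: 0 + 2330 + 64·10·36 = 25370; k=2: 5760 + 2078 + 64·9·36 = 28574; k=3: 1460 + 1430 + 64·2·36 = 7498; k=4: 9268 + 12780 + 64·61·36 = 162592; k=5: 2710 + 1800 + 64·5·36 = 16030; k=6: 3450 + 0 + 64·10·36 = 26490.
Minimum: 7498 at k=3.

7498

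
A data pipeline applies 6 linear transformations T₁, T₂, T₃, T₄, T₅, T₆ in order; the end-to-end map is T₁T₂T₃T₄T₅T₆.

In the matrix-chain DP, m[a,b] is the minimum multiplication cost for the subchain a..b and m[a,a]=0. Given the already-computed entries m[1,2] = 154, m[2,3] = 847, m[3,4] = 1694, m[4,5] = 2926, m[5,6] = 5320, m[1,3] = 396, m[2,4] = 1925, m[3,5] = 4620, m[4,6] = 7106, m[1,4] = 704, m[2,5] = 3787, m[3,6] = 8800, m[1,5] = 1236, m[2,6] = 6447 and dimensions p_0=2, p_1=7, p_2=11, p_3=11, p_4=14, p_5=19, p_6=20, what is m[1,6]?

m[1,6] = min over k∈[1,5] of m[1,k]+m[k+1,6]+p_{0}·p_k·p_{6}.
k=1: 0 + 6447 + 2·7·20 = 6727; k=2: 154 + 8800 + 2·11·20 = 9394; k=3: 396 + 7106 + 2·11·20 = 7942; k=4: 704 + 5320 + 2·14·20 = 6584; k=5: 1236 + 0 + 2·19·20 = 1996.
Minimum: 1996 at k=5.

1996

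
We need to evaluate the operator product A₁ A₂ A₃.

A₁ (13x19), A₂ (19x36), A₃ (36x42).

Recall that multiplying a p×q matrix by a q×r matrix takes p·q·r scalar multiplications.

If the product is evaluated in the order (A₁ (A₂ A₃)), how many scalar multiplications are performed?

39102

(A₂ A₃): 19×36 by 36×42 → 19×42, cost 19·36·42 = 28728
(A₁ (A₂ A₃)): 13×19 by 19×42 → 13×42, cost 13·19·42 = 10374; cumulative 39102
Total: 39102 scalar multiplications.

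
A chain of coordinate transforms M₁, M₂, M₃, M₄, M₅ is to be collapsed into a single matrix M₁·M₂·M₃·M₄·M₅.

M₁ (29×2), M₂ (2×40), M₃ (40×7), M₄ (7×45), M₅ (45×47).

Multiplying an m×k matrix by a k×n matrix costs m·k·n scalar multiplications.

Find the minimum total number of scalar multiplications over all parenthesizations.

Adjacent pairs: M₁M₂ = 29·2·40 = 2320; M₂M₃ = 2·40·7 = 560; M₃M₄ = 40·7·45 = 12600; M₄M₅ = 7·45·47 = 14805.
Length 3: M₁..M₃: k=1: 0+560+29·2·7=966; k=2: 2320+0+29·40·7=10440 → min 966 | M₂..M₄: k=2: 0+12600+2·40·45=16200; k=3: 560+0+2·7·45=1190 → min 1190 | M₃..M₅: k=3: 0+14805+40·7·47=27965; k=4: 12600+0+40·45·47=97200 → min 27965.
Length 4: M₁..M₄: k=1: 0+1190+29·2·45=3800; k=2: 2320+12600+29·40·45=67120; k=3: 966+0+29·7·45=10101 → min 3800 | M₂..M₅: k=2: 0+27965+2·40·47=31725; k=3: 560+14805+2·7·47=16023; k=4: 1190+0+2·45·47=5420 → min 5420.
Length 5: M₁..M₅: k=1: 0+5420+29·2·47=8146; k=2: 2320+27965+29·40·47=84805; k=3: 966+14805+29·7·47=25312; k=4: 3800+0+29·45·47=65135 → min 8146.
Optimal order: (M₁·(((M₂·M₃)·M₄)·M₅)) with cost 8146.

8146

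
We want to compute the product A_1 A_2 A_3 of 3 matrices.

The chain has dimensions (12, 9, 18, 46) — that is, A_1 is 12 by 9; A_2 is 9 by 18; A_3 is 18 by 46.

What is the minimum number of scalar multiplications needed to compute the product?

Order (A_1 (A_2 A_3)): (A_2 A_3): 9×18 by 18×46 → 9×46, cost 9·18·46 = 7452; (A_1 (A_2 A_3)): 12×9 by 9×46 → 12×46, cost 12·9·46 = 4968; cumulative 12420. Total 12420.
Order ((A_1 A_2) A_3): (A_1 A_2): 12×9 by 9×18 → 12×18, cost 12·9·18 = 1944; ((A_1 A_2) A_3): 12×18 by 18×46 → 12×46, cost 12·18·46 = 9936; cumulative 11880. Total 11880.
Minimum: 11880.

11880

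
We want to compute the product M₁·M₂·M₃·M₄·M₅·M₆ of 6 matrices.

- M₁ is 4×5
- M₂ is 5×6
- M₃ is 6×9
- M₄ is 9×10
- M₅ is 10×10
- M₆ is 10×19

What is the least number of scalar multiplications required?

Adjacent pairs: M₁M₂ = 4·5·6 = 120; M₂M₃ = 5·6·9 = 270; M₃M₄ = 6·9·10 = 540; M₄M₅ = 9·10·10 = 900; M₅M₆ = 10·10·19 = 1900.
Length 3: M₁..M₃: k=1: 0+270+4·5·9=450; k=2: 120+0+4·6·9=336 → min 336 | M₂..M₄: k=2: 0+540+5·6·10=840; k=3: 270+0+5·9·10=720 → min 720 | M₃..M₅: k=3: 0+900+6·9·10=1440; k=4: 540+0+6·10·10=1140 → min 1140 | M₄..M₆: k=4: 0+1900+9·10·19=3610; k=5: 900+0+9·10·19=2610 → min 2610.
Length 4: M₁..M₄: k=1: 0+720+4·5·10=920; k=2: 120+540+4·6·10=900; k=3: 336+0+4·9·10=696 → min 696 | M₂..M₅: k=2: 0+1140+5·6·10=1440; k=3: 270+900+5·9·10=1620; k=4: 720+0+5·10·10=1220 → min 1220 | M₃..M₆: k=3: 0+2610+6·9·19=3636; k=4: 540+1900+6·10·19=3580; k=5: 1140+0+6·10·19=2280 → min 2280.
Length 5: M₁..M₅: k=1: 0+1220+4·5·10=1420; k=2: 120+1140+4·6·10=1500; k=3: 336+900+4·9·10=1596; k=4: 696+0+4·10·10=1096 → min 1096 | M₂..M₆: k=2: 0+2280+5·6·19=2850; k=3: 270+2610+5·9·19=3735; k=4: 720+1900+5·10·19=3570; k=5: 1220+0+5·10·19=2170 → min 2170.
Length 6: M₁..M₆: k=1: 0+2170+4·5·19=2550; k=2: 120+2280+4·6·19=2856; k=3: 336+2610+4·9·19=3630; k=4: 696+1900+4·10·19=3356; k=5: 1096+0+4·10·19=1856 → min 1856.
Optimal order: (((((M₁·M₂)·M₃)·M₄)·M₅)·M₆) with cost 1856.

1856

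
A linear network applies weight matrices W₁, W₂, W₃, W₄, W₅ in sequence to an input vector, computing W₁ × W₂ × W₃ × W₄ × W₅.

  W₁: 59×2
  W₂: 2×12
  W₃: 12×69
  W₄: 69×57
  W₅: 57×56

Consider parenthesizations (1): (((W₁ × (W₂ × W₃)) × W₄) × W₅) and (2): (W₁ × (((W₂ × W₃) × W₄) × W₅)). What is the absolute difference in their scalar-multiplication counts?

407659

Order (1) = (((W₁ × (W₂ × W₃)) × W₄) × W₅): (W₂ × W₃): 2×12 by 12×69 → 2×69, cost 2·12·69 = 1656; (W₁ × (W₂ × W₃)): 59×2 by 2×69 → 59×69, cost 59·2·69 = 8142; cumulative 9798; ((W₁ × (W₂ × W₃)) × W₄): 59×69 by 69×57 → 59×57, cost 59·69·57 = 232047; cumulative 241845; (((W₁ × (W₂ × W₃)) × W₄) × W₅): 59×57 by 57×56 → 59×56, cost 59·57·56 = 188328; cumulative 430173. Total 430173.
Order (2) = (W₁ × (((W₂ × W₃) × W₄) × W₅)): (W₂ × W₃): 2×12 by 12×69 → 2×69, cost 2·12·69 = 1656; ((W₂ × W₃) × W₄): 2×69 by 69×57 → 2×57, cost 2·69·57 = 7866; cumulative 9522; (((W₂ × W₃) × W₄) × W₅): 2×57 by 57×56 → 2×56, cost 2·57·56 = 6384; cumulative 15906; (W₁ × (((W₂ × W₃) × W₄) × W₅)): 59×2 by 2×56 → 59×56, cost 59·2·56 = 6608; cumulative 22514. Total 22514.
Difference: |430173 − 22514| = 407659.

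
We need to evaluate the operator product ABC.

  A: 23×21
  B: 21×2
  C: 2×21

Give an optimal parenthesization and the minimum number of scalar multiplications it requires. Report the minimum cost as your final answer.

1932

(A(BC)): cost 11025.
((AB)C): cost 1932.
Optimal: ((AB)C) with cost 1932.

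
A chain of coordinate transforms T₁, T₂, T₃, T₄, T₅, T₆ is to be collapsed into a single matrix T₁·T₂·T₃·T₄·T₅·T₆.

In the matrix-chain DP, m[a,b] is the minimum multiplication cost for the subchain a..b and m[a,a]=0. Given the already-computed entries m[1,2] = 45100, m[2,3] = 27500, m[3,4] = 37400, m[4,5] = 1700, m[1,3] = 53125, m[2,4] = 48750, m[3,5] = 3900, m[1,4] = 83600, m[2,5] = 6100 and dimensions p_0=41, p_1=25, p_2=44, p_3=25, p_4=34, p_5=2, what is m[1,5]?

m[1,5] = min over k∈[1,4] of m[1,k]+m[k+1,5]+p_{0}·p_k·p_{5}.
k=1: 0 + 6100 + 41·25·2 = 8150; k=2: 45100 + 3900 + 41·44·2 = 52608; k=3: 53125 + 1700 + 41·25·2 = 56875; k=4: 83600 + 0 + 41·34·2 = 86388.
Minimum: 8150 at k=1.

8150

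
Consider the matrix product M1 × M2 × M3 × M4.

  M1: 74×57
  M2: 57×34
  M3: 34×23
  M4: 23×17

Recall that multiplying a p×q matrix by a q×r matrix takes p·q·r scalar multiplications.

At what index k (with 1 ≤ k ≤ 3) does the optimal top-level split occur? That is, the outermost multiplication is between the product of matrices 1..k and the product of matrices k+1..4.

Adjacent pairs: M1M2 = 74·57·34 = 143412; M2M3 = 57·34·23 = 44574; M3M4 = 34·23·17 = 13294.
Length 3: M1..M3: k=1: 0+44574+74·57·23=141588; k=2: 143412+0+74·34·23=201280 → min 141588 | M2..M4: k=2: 0+13294+57·34·17=46240; k=3: 44574+0+57·23·17=66861 → min 46240.
Top-level splits: k=1: (M1..M1)·(M2..M4) → 0+46240+74·57·17 = 117946; k=2: (M1..M2)·(M3..M4) → 143412+13294+74·34·17 = 199478; k=3: (M1..M3)·(M4..M4) → 141588+0+74·23·17 = 170522.
Best split is after M1, i.e. k = 1.

1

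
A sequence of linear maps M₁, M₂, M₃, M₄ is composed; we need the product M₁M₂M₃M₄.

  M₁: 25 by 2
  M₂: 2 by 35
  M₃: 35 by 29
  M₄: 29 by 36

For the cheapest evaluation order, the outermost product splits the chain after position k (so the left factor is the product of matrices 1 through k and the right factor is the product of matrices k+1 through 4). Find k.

Adjacent pairs: M₁M₂ = 25·2·35 = 1750; M₂M₃ = 2·35·29 = 2030; M₃M₄ = 35·29·36 = 36540.
Length 3: M₁..M₃: k=1: 0+2030+25·2·29=3480; k=2: 1750+0+25·35·29=27125 → min 3480 | M₂..M₄: k=2: 0+36540+2·35·36=39060; k=3: 2030+0+2·29·36=4118 → min 4118.
Top-level splits: k=1: (M₁..M₁)·(M₂..M₄) → 0+4118+25·2·36 = 5918; k=2: (M₁..M₂)·(M₃..M₄) → 1750+36540+25·35·36 = 69790; k=3: (M₁..M₃)·(M₄..M₄) → 3480+0+25·29·36 = 29580.
Best split is after M₁, i.e. k = 1.

1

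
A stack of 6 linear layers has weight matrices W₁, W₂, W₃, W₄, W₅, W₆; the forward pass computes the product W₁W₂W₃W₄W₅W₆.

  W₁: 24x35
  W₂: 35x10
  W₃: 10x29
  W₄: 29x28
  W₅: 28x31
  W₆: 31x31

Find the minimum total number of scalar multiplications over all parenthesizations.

Adjacent pairs: W₁W₂ = 24·35·10 = 8400; W₂W₃ = 35·10·29 = 10150; W₃W₄ = 10·29·28 = 8120; W₄W₅ = 29·28·31 = 25172; W₅W₆ = 28·31·31 = 26908.
Length 3: W₁..W₃: k=1: 0+10150+24·35·29=34510; k=2: 8400+0+24·10·29=15360 → min 15360 | W₂..W₄: k=2: 0+8120+35·10·28=17920; k=3: 10150+0+35·29·28=38570 → min 17920 | W₃..W₅: k=3: 0+25172+10·29·31=34162; k=4: 8120+0+10·28·31=16800 → min 16800 | W₄..W₆: k=4: 0+26908+29·28·31=52080; k=5: 25172+0+29·31·31=53041 → min 52080.
Length 4: W₁..W₄: k=1: 0+17920+24·35·28=41440; k=2: 8400+8120+24·10·28=23240; k=3: 15360+0+24·29·28=34848 → min 23240 | W₂..W₅: k=2: 0+16800+35·10·31=27650; k=3: 10150+25172+35·29·31=66787; k=4: 17920+0+35·28·31=48300 → min 27650 | W₃..W₆: k=3: 0+52080+10·29·31=61070; k=4: 8120+26908+10·28·31=43708; k=5: 16800+0+10·31·31=26410 → min 26410.
Length 5: W₁..W₅: k=1: 0+27650+24·35·31=53690; k=2: 8400+16800+24·10·31=32640; k=3: 15360+25172+24·29·31=62108; k=4: 23240+0+24·28·31=44072 → min 32640 | W₂..W₆: k=2: 0+26410+35·10·31=37260; k=3: 10150+52080+35·29·31=93695; k=4: 17920+26908+35·28·31=75208; k=5: 27650+0+35·31·31=61285 → min 37260.
Length 6: W₁..W₆: k=1: 0+37260+24·35·31=63300; k=2: 8400+26410+24·10·31=42250; k=3: 15360+52080+24·29·31=89016; k=4: 23240+26908+24·28·31=70980; k=5: 32640+0+24·31·31=55704 → min 42250.
Optimal order: ((W₁W₂)(((W₃W₄)W₅)W₆)) with cost 42250.

42250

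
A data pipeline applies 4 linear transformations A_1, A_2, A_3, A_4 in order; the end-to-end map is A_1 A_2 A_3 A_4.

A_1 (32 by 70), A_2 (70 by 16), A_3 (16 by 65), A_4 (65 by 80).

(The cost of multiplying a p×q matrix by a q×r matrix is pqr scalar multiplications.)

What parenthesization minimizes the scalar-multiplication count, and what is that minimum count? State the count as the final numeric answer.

160000

Adjacent pairs: A_1A_2 = 32·70·16 = 35840; A_2A_3 = 70·16·65 = 72800; A_3A_4 = 16·65·80 = 83200.
Length 3: A_1..A_3: k=1: 0+72800+32·70·65=218400; k=2: 35840+0+32·16·65=69120 → min 69120 | A_2..A_4: k=2: 0+83200+70·16·80=172800; k=3: 72800+0+70·65·80=436800 → min 172800.
Length 4: A_1..A_4: k=1: 0+172800+32·70·80=352000; k=2: 35840+83200+32·16·80=160000; k=3: 69120+0+32·65·80=235520 → min 160000.
Optimal parenthesization: ((A_1 A_2) (A_3 A_4)) with cost 160000.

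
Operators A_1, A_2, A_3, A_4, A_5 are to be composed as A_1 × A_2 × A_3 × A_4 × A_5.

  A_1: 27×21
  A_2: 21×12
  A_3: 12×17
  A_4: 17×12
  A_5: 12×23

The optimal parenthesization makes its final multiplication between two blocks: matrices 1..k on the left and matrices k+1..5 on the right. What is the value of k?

Adjacent pairs: A_1A_2 = 27·21·12 = 6804; A_2A_3 = 21·12·17 = 4284; A_3A_4 = 12·17·12 = 2448; A_4A_5 = 17·12·23 = 4692.
Length 3: A_1..A_3: k=1: 0+4284+27·21·17=13923; k=2: 6804+0+27·12·17=12312 → min 12312 | A_2..A_4: k=2: 0+2448+21·12·12=5472; k=3: 4284+0+21·17·12=8568 → min 5472 | A_3..A_5: k=3: 0+4692+12·17·23=9384; k=4: 2448+0+12·12·23=5760 → min 5760.
Length 4: A_1..A_4: k=1: 0+5472+27·21·12=12276; k=2: 6804+2448+27·12·12=13140; k=3: 12312+0+27·17·12=17820 → min 12276 | A_2..A_5: k=2: 0+5760+21·12·23=11556; k=3: 4284+4692+21·17·23=17187; k=4: 5472+0+21·12·23=11268 → min 11268.
Top-level splits: k=1: (A_1..A_1)·(A_2..A_5) → 0+11268+27·21·23 = 24309; k=2: (A_1..A_2)·(A_3..A_5) → 6804+5760+27·12·23 = 20016; k=3: (A_1..A_3)·(A_4..A_5) → 12312+4692+27·17·23 = 27561; k=4: (A_1..A_4)·(A_5..A_5) → 12276+0+27·12·23 = 19728.
Best split is after A_4, i.e. k = 4.

4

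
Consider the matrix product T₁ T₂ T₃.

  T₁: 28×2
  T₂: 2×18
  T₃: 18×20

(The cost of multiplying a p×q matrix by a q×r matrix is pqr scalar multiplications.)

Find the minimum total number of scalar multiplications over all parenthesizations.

1840

Order (T₁ (T₂ T₃)): (T₂ T₃): 2×18 by 18×20 → 2×20, cost 2·18·20 = 720; (T₁ (T₂ T₃)): 28×2 by 2×20 → 28×20, cost 28·2·20 = 1120; cumulative 1840. Total 1840.
Order ((T₁ T₂) T₃): (T₁ T₂): 28×2 by 2×18 → 28×18, cost 28·2·18 = 1008; ((T₁ T₂) T₃): 28×18 by 18×20 → 28×20, cost 28·18·20 = 10080; cumulative 11088. Total 11088.
Minimum: 1840.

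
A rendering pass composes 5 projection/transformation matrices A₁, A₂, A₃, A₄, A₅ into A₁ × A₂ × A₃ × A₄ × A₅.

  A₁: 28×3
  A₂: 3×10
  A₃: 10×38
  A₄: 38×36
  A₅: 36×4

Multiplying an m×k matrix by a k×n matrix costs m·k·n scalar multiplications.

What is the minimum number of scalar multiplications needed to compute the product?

6012

Adjacent pairs: A₁A₂ = 28·3·10 = 840; A₂A₃ = 3·10·38 = 1140; A₃A₄ = 10·38·36 = 13680; A₄A₅ = 38·36·4 = 5472.
Length 3: A₁..A₃: k=1: 0+1140+28·3·38=4332; k=2: 840+0+28·10·38=11480 → min 4332 | A₂..A₄: k=2: 0+13680+3·10·36=14760; k=3: 1140+0+3·38·36=5244 → min 5244 | A₃..A₅: k=3: 0+5472+10·38·4=6992; k=4: 13680+0+10·36·4=15120 → min 6992.
Length 4: A₁..A₄: k=1: 0+5244+28·3·36=8268; k=2: 840+13680+28·10·36=24600; k=3: 4332+0+28·38·36=42636 → min 8268 | A₂..A₅: k=2: 0+6992+3·10·4=7112; k=3: 1140+5472+3·38·4=7068; k=4: 5244+0+3·36·4=5676 → min 5676.
Length 5: A₁..A₅: k=1: 0+5676+28·3·4=6012; k=2: 840+6992+28·10·4=8952; k=3: 4332+5472+28·38·4=14060; k=4: 8268+0+28·36·4=12300 → min 6012.
Optimal order: (A₁ × (((A₂ × A₃) × A₄) × A₅)) with cost 6012.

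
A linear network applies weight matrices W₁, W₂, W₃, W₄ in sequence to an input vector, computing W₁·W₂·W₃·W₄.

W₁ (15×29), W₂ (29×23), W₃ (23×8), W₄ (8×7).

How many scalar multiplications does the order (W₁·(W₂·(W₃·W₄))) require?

9002

(W₃·W₄): 23×8 by 8×7 → 23×7, cost 23·8·7 = 1288
(W₂·(W₃·W₄)): 29×23 by 23×7 → 29×7, cost 29·23·7 = 4669; cumulative 5957
(W₁·(W₂·(W₃·W₄))): 15×29 by 29×7 → 15×7, cost 15·29·7 = 3045; cumulative 9002
Total: 9002 scalar multiplications.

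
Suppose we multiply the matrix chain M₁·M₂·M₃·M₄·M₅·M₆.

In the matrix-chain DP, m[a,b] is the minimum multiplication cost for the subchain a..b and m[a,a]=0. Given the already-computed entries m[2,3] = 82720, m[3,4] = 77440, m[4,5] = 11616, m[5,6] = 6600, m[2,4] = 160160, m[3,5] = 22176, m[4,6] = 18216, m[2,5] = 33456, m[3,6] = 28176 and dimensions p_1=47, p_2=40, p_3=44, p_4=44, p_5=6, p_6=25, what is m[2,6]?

40506

m[2,6] = min over k∈[2,5] of m[2,k]+m[k+1,6]+p_{1}·p_k·p_{6}.
k=2: 0 + 28176 + 47·40·25 = 75176; k=3: 82720 + 18216 + 47·44·25 = 152636; k=4: 160160 + 6600 + 47·44·25 = 218460; k=5: 33456 + 0 + 47·6·25 = 40506.
Minimum: 40506 at k=5.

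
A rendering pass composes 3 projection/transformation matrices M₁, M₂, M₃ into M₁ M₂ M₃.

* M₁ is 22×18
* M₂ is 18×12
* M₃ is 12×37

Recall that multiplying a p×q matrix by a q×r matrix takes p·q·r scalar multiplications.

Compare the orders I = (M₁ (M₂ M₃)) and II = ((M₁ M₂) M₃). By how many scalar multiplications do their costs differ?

Order I = (M₁ (M₂ M₃)): (M₂ M₃): 18×12 by 12×37 → 18×37, cost 18·12·37 = 7992; (M₁ (M₂ M₃)): 22×18 by 18×37 → 22×37, cost 22·18·37 = 14652; cumulative 22644. Total 22644.
Order II = ((M₁ M₂) M₃): (M₁ M₂): 22×18 by 18×12 → 22×12, cost 22·18·12 = 4752; ((M₁ M₂) M₃): 22×12 by 12×37 → 22×37, cost 22·12·37 = 9768; cumulative 14520. Total 14520.
Difference: |22644 − 14520| = 8124.

8124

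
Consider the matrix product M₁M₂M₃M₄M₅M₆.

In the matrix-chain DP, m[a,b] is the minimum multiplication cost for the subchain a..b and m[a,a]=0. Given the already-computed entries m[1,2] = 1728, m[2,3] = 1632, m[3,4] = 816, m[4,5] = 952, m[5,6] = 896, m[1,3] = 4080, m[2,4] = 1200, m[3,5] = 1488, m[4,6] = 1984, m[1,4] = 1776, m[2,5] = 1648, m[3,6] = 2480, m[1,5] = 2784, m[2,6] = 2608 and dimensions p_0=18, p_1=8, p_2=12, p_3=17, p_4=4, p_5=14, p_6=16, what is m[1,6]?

m[1,6] = min over k∈[1,5] of m[1,k]+m[k+1,6]+p_{0}·p_k·p_{6}.
k=1: 0 + 2608 + 18·8·16 = 4912; k=2: 1728 + 2480 + 18·12·16 = 7664; k=3: 4080 + 1984 + 18·17·16 = 10960; k=4: 1776 + 896 + 18·4·16 = 3824; k=5: 2784 + 0 + 18·14·16 = 6816.
Minimum: 3824 at k=4.

3824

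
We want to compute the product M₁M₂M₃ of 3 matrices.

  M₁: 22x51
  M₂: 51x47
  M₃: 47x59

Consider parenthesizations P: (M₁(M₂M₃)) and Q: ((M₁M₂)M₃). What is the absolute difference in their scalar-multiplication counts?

Order P = (M₁(M₂M₃)): (M₂M₃): 51×47 by 47×59 → 51×59, cost 51·47·59 = 141423; (M₁(M₂M₃)): 22×51 by 51×59 → 22×59, cost 22·51·59 = 66198; cumulative 207621. Total 207621.
Order Q = ((M₁M₂)M₃): (M₁M₂): 22×51 by 51×47 → 22×47, cost 22·51·47 = 52734; ((M₁M₂)M₃): 22×47 by 47×59 → 22×59, cost 22·47·59 = 61006; cumulative 113740. Total 113740.
Difference: |207621 − 113740| = 93881.

93881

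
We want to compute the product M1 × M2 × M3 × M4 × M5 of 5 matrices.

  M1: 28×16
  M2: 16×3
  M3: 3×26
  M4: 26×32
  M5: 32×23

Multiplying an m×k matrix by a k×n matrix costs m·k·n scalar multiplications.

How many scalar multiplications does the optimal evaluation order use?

Adjacent pairs: M1M2 = 28·16·3 = 1344; M2M3 = 16·3·26 = 1248; M3M4 = 3·26·32 = 2496; M4M5 = 26·32·23 = 19136.
Length 3: M1..M3: k=1: 0+1248+28·16·26=12896; k=2: 1344+0+28·3·26=3528 → min 3528 | M2..M4: k=2: 0+2496+16·3·32=4032; k=3: 1248+0+16·26·32=14560 → min 4032 | M3..M5: k=3: 0+19136+3·26·23=20930; k=4: 2496+0+3·32·23=4704 → min 4704.
Length 4: M1..M4: k=1: 0+4032+28·16·32=18368; k=2: 1344+2496+28·3·32=6528; k=3: 3528+0+28·26·32=26824 → min 6528 | M2..M5: k=2: 0+4704+16·3·23=5808; k=3: 1248+19136+16·26·23=29952; k=4: 4032+0+16·32·23=15808 → min 5808.
Length 5: M1..M5: k=1: 0+5808+28·16·23=16112; k=2: 1344+4704+28·3·23=7980; k=3: 3528+19136+28·26·23=39408; k=4: 6528+0+28·32·23=27136 → min 7980.
Optimal order: ((M1 × M2) × ((M3 × M4) × M5)) with cost 7980.

7980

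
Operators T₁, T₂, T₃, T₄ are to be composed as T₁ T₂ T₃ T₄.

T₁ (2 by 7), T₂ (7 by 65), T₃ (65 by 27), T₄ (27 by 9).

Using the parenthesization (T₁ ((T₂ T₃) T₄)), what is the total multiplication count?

(T₂ T₃): 7×65 by 65×27 → 7×27, cost 7·65·27 = 12285
((T₂ T₃) T₄): 7×27 by 27×9 → 7×9, cost 7·27·9 = 1701; cumulative 13986
(T₁ ((T₂ T₃) T₄)): 2×7 by 7×9 → 2×9, cost 2·7·9 = 126; cumulative 14112
Total: 14112 scalar multiplications.

14112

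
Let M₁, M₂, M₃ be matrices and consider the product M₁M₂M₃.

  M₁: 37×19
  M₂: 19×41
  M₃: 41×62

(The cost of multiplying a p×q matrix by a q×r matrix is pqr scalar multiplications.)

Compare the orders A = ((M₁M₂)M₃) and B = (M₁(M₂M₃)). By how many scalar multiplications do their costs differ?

Order A = ((M₁M₂)M₃): (M₁M₂): 37×19 by 19×41 → 37×41, cost 37·19·41 = 28823; ((M₁M₂)M₃): 37×41 by 41×62 → 37×62, cost 37·41·62 = 94054; cumulative 122877. Total 122877.
Order B = (M₁(M₂M₃)): (M₂M₃): 19×41 by 41×62 → 19×62, cost 19·41·62 = 48298; (M₁(M₂M₃)): 37×19 by 19×62 → 37×62, cost 37·19·62 = 43586; cumulative 91884. Total 91884.
Difference: |122877 − 91884| = 30993.

30993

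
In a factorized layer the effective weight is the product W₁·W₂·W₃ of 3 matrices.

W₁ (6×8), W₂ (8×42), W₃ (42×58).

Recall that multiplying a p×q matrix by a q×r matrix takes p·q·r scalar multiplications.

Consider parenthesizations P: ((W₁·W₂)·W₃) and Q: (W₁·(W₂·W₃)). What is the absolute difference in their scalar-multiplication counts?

5640

Order P = ((W₁·W₂)·W₃): (W₁·W₂): 6×8 by 8×42 → 6×42, cost 6·8·42 = 2016; ((W₁·W₂)·W₃): 6×42 by 42×58 → 6×58, cost 6·42·58 = 14616; cumulative 16632. Total 16632.
Order Q = (W₁·(W₂·W₃)): (W₂·W₃): 8×42 by 42×58 → 8×58, cost 8·42·58 = 19488; (W₁·(W₂·W₃)): 6×8 by 8×58 → 6×58, cost 6·8·58 = 2784; cumulative 22272. Total 22272.
Difference: |16632 − 22272| = 5640.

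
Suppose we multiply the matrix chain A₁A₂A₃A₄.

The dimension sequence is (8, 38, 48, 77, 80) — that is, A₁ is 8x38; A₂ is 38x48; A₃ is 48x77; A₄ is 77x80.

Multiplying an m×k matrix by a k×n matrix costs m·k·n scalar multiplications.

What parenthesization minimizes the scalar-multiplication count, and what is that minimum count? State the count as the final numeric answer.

93440

Adjacent pairs: A₁A₂ = 8·38·48 = 14592; A₂A₃ = 38·48·77 = 140448; A₃A₄ = 48·77·80 = 295680.
Length 3: A₁..A₃: k=1: 0+140448+8·38·77=163856; k=2: 14592+0+8·48·77=44160 → min 44160 | A₂..A₄: k=2: 0+295680+38·48·80=441600; k=3: 140448+0+38·77·80=374528 → min 374528.
Length 4: A₁..A₄: k=1: 0+374528+8·38·80=398848; k=2: 14592+295680+8·48·80=340992; k=3: 44160+0+8·77·80=93440 → min 93440.
Optimal parenthesization: (((A₁A₂)A₃)A₄) with cost 93440.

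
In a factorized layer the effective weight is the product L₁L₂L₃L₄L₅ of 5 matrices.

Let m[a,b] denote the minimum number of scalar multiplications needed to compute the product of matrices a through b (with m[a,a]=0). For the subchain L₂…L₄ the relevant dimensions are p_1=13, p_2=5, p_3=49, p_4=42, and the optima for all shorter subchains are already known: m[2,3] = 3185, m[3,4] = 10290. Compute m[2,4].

m[2,4] = min over k∈[2,3] of m[2,k]+m[k+1,4]+p_{1}·p_k·p_{4}.
k=2: 0 + 10290 + 13·5·42 = 13020; k=3: 3185 + 0 + 13·49·42 = 29939.
Minimum: 13020 at k=2.

13020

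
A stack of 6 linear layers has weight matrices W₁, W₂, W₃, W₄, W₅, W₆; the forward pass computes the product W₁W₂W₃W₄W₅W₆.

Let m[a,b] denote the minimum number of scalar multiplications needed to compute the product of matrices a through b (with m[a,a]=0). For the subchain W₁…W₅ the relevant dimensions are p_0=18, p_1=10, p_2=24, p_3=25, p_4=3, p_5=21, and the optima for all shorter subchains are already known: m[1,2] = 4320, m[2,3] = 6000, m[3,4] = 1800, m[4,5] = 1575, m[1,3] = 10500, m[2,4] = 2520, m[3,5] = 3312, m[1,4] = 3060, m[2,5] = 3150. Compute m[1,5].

m[1,5] = min over k∈[1,4] of m[1,k]+m[k+1,5]+p_{0}·p_k·p_{5}.
k=1: 0 + 3150 + 18·10·21 = 6930; k=2: 4320 + 3312 + 18·24·21 = 16704; k=3: 10500 + 1575 + 18·25·21 = 21525; k=4: 3060 + 0 + 18·3·21 = 4194.
Minimum: 4194 at k=4.

4194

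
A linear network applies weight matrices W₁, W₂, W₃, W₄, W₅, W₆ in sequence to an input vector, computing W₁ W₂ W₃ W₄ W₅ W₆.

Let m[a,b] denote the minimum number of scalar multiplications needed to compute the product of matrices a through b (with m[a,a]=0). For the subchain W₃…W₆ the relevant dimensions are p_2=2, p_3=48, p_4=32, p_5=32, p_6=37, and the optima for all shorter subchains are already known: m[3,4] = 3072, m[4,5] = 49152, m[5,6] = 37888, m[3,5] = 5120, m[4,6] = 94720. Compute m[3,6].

m[3,6] = min over k∈[3,5] of m[3,k]+m[k+1,6]+p_{2}·p_k·p_{6}.
k=3: 0 + 94720 + 2·48·37 = 98272; k=4: 3072 + 37888 + 2·32·37 = 43328; k=5: 5120 + 0 + 2·32·37 = 7488.
Minimum: 7488 at k=5.

7488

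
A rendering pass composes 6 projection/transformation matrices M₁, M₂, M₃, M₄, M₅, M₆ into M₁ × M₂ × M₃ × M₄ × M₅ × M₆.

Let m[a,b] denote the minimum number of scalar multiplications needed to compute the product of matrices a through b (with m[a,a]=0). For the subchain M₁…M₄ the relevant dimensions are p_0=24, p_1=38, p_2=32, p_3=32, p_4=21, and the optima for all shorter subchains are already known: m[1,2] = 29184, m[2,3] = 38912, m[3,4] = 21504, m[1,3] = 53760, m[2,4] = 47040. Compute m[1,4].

m[1,4] = min over k∈[1,3] of m[1,k]+m[k+1,4]+p_{0}·p_k·p_{4}.
k=1: 0 + 47040 + 24·38·21 = 66192; k=2: 29184 + 21504 + 24·32·21 = 66816; k=3: 53760 + 0 + 24·32·21 = 69888.
Minimum: 66192 at k=1.

66192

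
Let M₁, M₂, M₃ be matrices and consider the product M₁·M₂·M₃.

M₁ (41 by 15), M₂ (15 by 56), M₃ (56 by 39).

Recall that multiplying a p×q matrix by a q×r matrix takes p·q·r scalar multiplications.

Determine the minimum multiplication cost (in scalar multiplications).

Order (M₁·(M₂·M₃)): (M₂·M₃): 15×56 by 56×39 → 15×39, cost 15·56·39 = 32760; (M₁·(M₂·M₃)): 41×15 by 15×39 → 41×39, cost 41·15·39 = 23985; cumulative 56745. Total 56745.
Order ((M₁·M₂)·M₃): (M₁·M₂): 41×15 by 15×56 → 41×56, cost 41·15·56 = 34440; ((M₁·M₂)·M₃): 41×56 by 56×39 → 41×39, cost 41·56·39 = 89544; cumulative 123984. Total 123984.
Minimum: 56745.

56745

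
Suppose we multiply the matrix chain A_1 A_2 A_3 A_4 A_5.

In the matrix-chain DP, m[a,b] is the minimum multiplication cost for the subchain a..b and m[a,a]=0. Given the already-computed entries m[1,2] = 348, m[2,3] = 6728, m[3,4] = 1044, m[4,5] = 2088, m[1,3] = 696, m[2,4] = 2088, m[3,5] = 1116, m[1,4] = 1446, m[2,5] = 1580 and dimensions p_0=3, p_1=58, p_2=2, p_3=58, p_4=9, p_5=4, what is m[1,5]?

1488

m[1,5] = min over k∈[1,4] of m[1,k]+m[k+1,5]+p_{0}·p_k·p_{5}.
k=1: 0 + 1580 + 3·58·4 = 2276; k=2: 348 + 1116 + 3·2·4 = 1488; k=3: 696 + 2088 + 3·58·4 = 3480; k=4: 1446 + 0 + 3·9·4 = 1554.
Minimum: 1488 at k=2.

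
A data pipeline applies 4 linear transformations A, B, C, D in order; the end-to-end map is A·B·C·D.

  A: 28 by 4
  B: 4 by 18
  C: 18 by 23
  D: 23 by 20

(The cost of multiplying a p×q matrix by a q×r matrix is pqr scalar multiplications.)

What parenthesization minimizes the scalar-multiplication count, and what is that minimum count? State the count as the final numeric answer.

Adjacent pairs: AB = 28·4·18 = 2016; BC = 4·18·23 = 1656; CD = 18·23·20 = 8280.
Length 3: A..C: k=1: 0+1656+28·4·23=4232; k=2: 2016+0+28·18·23=13608 → min 4232 | B..D: k=2: 0+8280+4·18·20=9720; k=3: 1656+0+4·23·20=3496 → min 3496.
Length 4: A..D: k=1: 0+3496+28·4·20=5736; k=2: 2016+8280+28·18·20=20376; k=3: 4232+0+28·23·20=17112 → min 5736.
Optimal parenthesization: (A·((B·C)·D)) with cost 5736.

5736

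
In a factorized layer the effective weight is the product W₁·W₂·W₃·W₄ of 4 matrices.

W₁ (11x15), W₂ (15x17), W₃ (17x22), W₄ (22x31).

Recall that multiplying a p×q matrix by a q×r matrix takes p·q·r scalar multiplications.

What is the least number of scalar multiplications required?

Adjacent pairs: W₁W₂ = 11·15·17 = 2805; W₂W₃ = 15·17·22 = 5610; W₃W₄ = 17·22·31 = 11594.
Length 3: W₁..W₃: k=1: 0+5610+11·15·22=9240; k=2: 2805+0+11·17·22=6919 → min 6919 | W₂..W₄: k=2: 0+11594+15·17·31=19499; k=3: 5610+0+15·22·31=15840 → min 15840.
Length 4: W₁..W₄: k=1: 0+15840+11·15·31=20955; k=2: 2805+11594+11·17·31=20196; k=3: 6919+0+11·22·31=14421 → min 14421.
Optimal order: (((W₁·W₂)·W₃)·W₄) with cost 14421.

14421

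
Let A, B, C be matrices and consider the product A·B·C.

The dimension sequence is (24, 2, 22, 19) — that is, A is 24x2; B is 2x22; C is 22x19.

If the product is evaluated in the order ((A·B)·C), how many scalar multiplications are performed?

(A·B): 24×2 by 2×22 → 24×22, cost 24·2·22 = 1056
((A·B)·C): 24×22 by 22×19 → 24×19, cost 24·22·19 = 10032; cumulative 11088
Total: 11088 scalar multiplications.

11088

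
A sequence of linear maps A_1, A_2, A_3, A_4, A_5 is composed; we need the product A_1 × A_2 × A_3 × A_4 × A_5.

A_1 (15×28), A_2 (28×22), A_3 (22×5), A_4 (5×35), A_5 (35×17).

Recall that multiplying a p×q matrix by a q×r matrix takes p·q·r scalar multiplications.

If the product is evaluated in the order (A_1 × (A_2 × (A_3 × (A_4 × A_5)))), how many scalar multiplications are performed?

22457

(A_4 × A_5): 5×35 by 35×17 → 5×17, cost 5·35·17 = 2975
(A_3 × (A_4 × A_5)): 22×5 by 5×17 → 22×17, cost 22·5·17 = 1870; cumulative 4845
(A_2 × (A_3 × (A_4 × A_5))): 28×22 by 22×17 → 28×17, cost 28·22·17 = 10472; cumulative 15317
(A_1 × (A_2 × (A_3 × (A_4 × A_5)))): 15×28 by 28×17 → 15×17, cost 15·28·17 = 7140; cumulative 22457
Total: 22457 scalar multiplications.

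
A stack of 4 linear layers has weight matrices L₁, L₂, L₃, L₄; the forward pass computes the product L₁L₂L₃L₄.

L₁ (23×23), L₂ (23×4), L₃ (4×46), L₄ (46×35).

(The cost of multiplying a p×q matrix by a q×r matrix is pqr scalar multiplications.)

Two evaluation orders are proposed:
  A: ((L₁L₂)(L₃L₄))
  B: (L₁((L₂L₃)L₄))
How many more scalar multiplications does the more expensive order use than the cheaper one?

48001

Order A = ((L₁L₂)(L₃L₄)): (L₁L₂): 23×23 by 23×4 → 23×4, cost 23·23·4 = 2116; (L₃L₄): 4×46 by 46×35 → 4×35, cost 4·46·35 = 6440; ((L₁L₂)(L₃L₄)): 23×4 by 4×35 → 23×35, cost 23·4·35 = 3220; cumulative 11776. Total 11776.
Order B = (L₁((L₂L₃)L₄)): (L₂L₃): 23×4 by 4×46 → 23×46, cost 23·4·46 = 4232; ((L₂L₃)L₄): 23×46 by 46×35 → 23×35, cost 23·46·35 = 37030; cumulative 41262; (L₁((L₂L₃)L₄)): 23×23 by 23×35 → 23×35, cost 23·23·35 = 18515; cumulative 59777. Total 59777.
Difference: |11776 − 59777| = 48001.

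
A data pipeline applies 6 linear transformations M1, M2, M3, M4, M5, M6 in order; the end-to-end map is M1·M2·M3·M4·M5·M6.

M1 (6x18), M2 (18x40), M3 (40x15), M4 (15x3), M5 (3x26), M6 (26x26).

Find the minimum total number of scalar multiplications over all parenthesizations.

Adjacent pairs: M1M2 = 6·18·40 = 4320; M2M3 = 18·40·15 = 10800; M3M4 = 40·15·3 = 1800; M4M5 = 15·3·26 = 1170; M5M6 = 3·26·26 = 2028.
Length 3: M1..M3: k=1: 0+10800+6·18·15=12420; k=2: 4320+0+6·40·15=7920 → min 7920 | M2..M4: k=2: 0+1800+18·40·3=3960; k=3: 10800+0+18·15·3=11610 → min 3960 | M3..M5: k=3: 0+1170+40·15·26=16770; k=4: 1800+0+40·3·26=4920 → min 4920 | M4..M6: k=4: 0+2028+15·3·26=3198; k=5: 1170+0+15·26·26=11310 → min 3198.
Length 4: M1..M4: k=1: 0+3960+6·18·3=4284; k=2: 4320+1800+6·40·3=6840; k=3: 7920+0+6·15·3=8190 → min 4284 | M2..M5: k=2: 0+4920+18·40·26=23640; k=3: 10800+1170+18·15·26=18990; k=4: 3960+0+18·3·26=5364 → min 5364 | M3..M6: k=3: 0+3198+40·15·26=18798; k=4: 1800+2028+40·3·26=6948; k=5: 4920+0+40·26·26=31960 → min 6948.
Length 5: M1..M5: k=1: 0+5364+6·18·26=8172; k=2: 4320+4920+6·40·26=15480; k=3: 7920+1170+6·15·26=11430; k=4: 4284+0+6·3·26=4752 → min 4752 | M2..M6: k=2: 0+6948+18·40·26=25668; k=3: 10800+3198+18·15·26=21018; k=4: 3960+2028+18·3·26=7392; k=5: 5364+0+18·26·26=17532 → min 7392.
Length 6: M1..M6: k=1: 0+7392+6·18·26=10200; k=2: 4320+6948+6·40·26=17508; k=3: 7920+3198+6·15·26=13458; k=4: 4284+2028+6·3·26=6780; k=5: 4752+0+6·26·26=8808 → min 6780.
Optimal order: ((M1·(M2·(M3·M4)))·(M5·M6)) with cost 6780.

6780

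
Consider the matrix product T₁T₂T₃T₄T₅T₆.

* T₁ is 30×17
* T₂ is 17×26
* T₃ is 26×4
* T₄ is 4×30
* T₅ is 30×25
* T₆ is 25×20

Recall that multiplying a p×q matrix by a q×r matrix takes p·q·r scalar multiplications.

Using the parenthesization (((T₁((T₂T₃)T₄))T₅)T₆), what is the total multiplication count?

(T₂T₃): 17×26 by 26×4 → 17×4, cost 17·26·4 = 1768
((T₂T₃)T₄): 17×4 by 4×30 → 17×30, cost 17·4·30 = 2040; cumulative 3808
(T₁((T₂T₃)T₄)): 30×17 by 17×30 → 30×30, cost 30·17·30 = 15300; cumulative 19108
((T₁((T₂T₃)T₄))T₅): 30×30 by 30×25 → 30×25, cost 30·30·25 = 22500; cumulative 41608
(((T₁((T₂T₃)T₄))T₅)T₆): 30×25 by 25×20 → 30×20, cost 30·25·20 = 15000; cumulative 56608
Total: 56608 scalar multiplications.

56608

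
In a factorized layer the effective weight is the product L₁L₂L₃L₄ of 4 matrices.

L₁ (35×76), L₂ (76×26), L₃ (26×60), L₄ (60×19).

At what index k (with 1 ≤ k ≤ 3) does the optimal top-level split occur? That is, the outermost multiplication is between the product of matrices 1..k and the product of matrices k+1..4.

Adjacent pairs: L₁L₂ = 35·76·26 = 69160; L₂L₃ = 76·26·60 = 118560; L₃L₄ = 26·60·19 = 29640.
Length 3: L₁..L₃: k=1: 0+118560+35·76·60=278160; k=2: 69160+0+35·26·60=123760 → min 123760 | L₂..L₄: k=2: 0+29640+76·26·19=67184; k=3: 118560+0+76·60·19=205200 → min 67184.
Top-level splits: k=1: (L₁..L₁)·(L₂..L₄) → 0+67184+35·76·19 = 117724; k=2: (L₁..L₂)·(L₃..L₄) → 69160+29640+35·26·19 = 116090; k=3: (L₁..L₃)·(L₄..L₄) → 123760+0+35·60·19 = 163660.
Best split is after L₂, i.e. k = 2.

2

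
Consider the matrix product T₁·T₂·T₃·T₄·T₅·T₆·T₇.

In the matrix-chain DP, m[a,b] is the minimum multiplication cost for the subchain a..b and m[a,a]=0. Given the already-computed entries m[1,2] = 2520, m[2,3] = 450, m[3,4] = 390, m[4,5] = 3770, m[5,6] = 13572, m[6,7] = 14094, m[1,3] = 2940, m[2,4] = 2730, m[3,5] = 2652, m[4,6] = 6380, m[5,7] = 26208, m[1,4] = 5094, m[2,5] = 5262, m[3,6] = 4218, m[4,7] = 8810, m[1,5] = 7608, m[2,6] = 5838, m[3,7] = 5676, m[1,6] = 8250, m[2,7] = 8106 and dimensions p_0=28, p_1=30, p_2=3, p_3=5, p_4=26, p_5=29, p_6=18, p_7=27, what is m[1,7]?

m[1,7] = min over k∈[1,6] of m[1,k]+m[k+1,7]+p_{0}·p_k·p_{7}.
k=1: 0 + 8106 + 28·30·27 = 30786; k=2: 2520 + 5676 + 28·3·27 = 10464; k=3: 2940 + 8810 + 28·5·27 = 15530; k=4: 5094 + 26208 + 28·26·27 = 50958; k=5: 7608 + 14094 + 28·29·27 = 43626; k=6: 8250 + 0 + 28·18·27 = 21858.
Minimum: 10464 at k=2.

10464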